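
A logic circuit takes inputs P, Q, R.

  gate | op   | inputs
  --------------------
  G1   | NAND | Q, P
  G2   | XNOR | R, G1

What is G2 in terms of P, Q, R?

G1 = Q NAND P
G2 = R XNOR G1 = R XNOR (Q NAND P)

R XNOR (Q NAND P)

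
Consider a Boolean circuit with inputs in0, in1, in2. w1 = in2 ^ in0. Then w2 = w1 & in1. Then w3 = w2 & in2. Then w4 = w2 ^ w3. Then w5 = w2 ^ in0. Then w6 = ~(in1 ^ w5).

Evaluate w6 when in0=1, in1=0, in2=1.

w1 = 1 ^ 1 = 0
w2 = 0 & 0 = 0
w5 = 0 ^ 1 = 1
w6 = ~(0 ^ 1) = 0

0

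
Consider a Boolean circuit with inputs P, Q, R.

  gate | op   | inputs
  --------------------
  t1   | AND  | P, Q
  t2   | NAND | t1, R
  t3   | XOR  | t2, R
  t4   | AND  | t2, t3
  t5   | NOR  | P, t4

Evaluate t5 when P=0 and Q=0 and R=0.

0

t1 = 0 AND 0 = 0
t2 = 0 NAND 0 = 1
t3 = 1 XOR 0 = 1
t4 = 1 AND 1 = 1
t5 = 0 NOR 1 = 0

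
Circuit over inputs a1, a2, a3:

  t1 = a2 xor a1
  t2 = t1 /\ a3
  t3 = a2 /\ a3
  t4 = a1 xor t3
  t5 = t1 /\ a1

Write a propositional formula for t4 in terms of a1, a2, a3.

a1 xor (a2 /\ a3)

t3 = a2 /\ a3
t4 = a1 xor t3 = a1 xor (a2 /\ a3)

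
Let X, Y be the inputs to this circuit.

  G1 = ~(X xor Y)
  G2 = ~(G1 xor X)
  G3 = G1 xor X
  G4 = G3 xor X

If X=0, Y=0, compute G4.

1

G1 = ~(0 xor 0) = 1
G3 = 1 xor 0 = 1
G4 = 1 xor 0 = 1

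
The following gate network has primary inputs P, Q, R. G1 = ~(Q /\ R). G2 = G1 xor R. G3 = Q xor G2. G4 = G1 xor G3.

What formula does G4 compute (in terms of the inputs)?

(~(Q /\ R)) xor (Q xor ((~(Q /\ R)) xor R))

G1 = ~(Q /\ R)
G2 = G1 xor R = (~(Q /\ R)) xor R
G3 = Q xor G2 = Q xor ((~(Q /\ R)) xor R)
G4 = G1 xor G3 = (~(Q /\ R)) xor (Q xor ((~(Q /\ R)) xor R))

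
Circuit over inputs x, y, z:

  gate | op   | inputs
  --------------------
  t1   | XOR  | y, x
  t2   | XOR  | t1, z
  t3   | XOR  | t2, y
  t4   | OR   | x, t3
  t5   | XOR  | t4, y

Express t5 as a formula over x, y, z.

t1 = y XOR x
t2 = t1 XOR z = (y XOR x) XOR z
t3 = t2 XOR y = ((y XOR x) XOR z) XOR y
t4 = x OR t3 = x OR (((y XOR x) XOR z) XOR y)
t5 = t4 XOR y = (x OR (((y XOR x) XOR z) XOR y)) XOR y

(x OR (((y XOR x) XOR z) XOR y)) XOR y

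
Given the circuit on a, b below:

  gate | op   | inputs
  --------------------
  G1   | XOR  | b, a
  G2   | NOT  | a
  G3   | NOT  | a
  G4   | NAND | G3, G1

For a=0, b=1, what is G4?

G1 = 1 XOR 0 = 1
G3 = NOT 0 = 1
G4 = 1 NAND 1 = 0

0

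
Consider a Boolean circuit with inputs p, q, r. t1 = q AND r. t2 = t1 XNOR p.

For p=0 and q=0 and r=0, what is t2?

t1 = 0 AND 0 = 0
t2 = 0 XNOR 0 = 1

1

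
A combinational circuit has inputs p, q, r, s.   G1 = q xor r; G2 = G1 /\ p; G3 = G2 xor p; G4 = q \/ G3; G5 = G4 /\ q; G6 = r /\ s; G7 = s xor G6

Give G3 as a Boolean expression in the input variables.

((q xor r) /\ p) xor p

G1 = q xor r
G2 = G1 /\ p = (q xor r) /\ p
G3 = G2 xor p = ((q xor r) /\ p) xor p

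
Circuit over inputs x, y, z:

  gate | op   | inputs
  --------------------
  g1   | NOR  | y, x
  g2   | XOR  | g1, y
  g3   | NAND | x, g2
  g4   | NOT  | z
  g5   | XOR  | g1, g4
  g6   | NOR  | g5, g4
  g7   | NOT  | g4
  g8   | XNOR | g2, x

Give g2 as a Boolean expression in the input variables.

(y NOR x) XOR y

g1 = y NOR x
g2 = g1 XOR y = (y NOR x) XOR y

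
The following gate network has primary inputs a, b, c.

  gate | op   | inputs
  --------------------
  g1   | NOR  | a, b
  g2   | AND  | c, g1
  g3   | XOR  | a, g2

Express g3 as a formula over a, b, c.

a XOR (c AND (a NOR b))

g1 = a NOR b
g2 = c AND g1 = c AND (a NOR b)
g3 = a XOR g2 = a XOR (c AND (a NOR b))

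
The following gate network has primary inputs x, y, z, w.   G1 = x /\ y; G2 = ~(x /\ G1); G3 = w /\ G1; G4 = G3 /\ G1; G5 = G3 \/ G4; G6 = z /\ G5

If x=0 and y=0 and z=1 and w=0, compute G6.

0

G1 = 0 /\ 0 = 0
G3 = 0 /\ 0 = 0
G4 = 0 /\ 0 = 0
G5 = 0 \/ 0 = 0
G6 = 1 /\ 0 = 0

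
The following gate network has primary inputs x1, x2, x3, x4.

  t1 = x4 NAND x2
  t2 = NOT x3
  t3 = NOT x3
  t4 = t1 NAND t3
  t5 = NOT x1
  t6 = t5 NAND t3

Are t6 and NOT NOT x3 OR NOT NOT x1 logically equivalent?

Yes

t3 = NOT x3
t5 = NOT x1
t6 = t5 NAND t3 = NOT x1 NAND NOT x3
At x1=0, x2=0, x3=0, x4=0: circuit gives 0, formula gives 0.
At x1=0, x2=0, x3=1, x4=0: circuit gives 1, formula gives 1.
Agrees on all 16 inputs.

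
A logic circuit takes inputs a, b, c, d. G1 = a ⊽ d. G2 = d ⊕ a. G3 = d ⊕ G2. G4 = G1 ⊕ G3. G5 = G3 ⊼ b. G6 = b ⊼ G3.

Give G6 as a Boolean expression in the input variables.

b ⊼ (d ⊕ (d ⊕ a))

G2 = d ⊕ a
G3 = d ⊕ G2 = d ⊕ (d ⊕ a)
G6 = b ⊼ G3 = b ⊼ (d ⊕ (d ⊕ a))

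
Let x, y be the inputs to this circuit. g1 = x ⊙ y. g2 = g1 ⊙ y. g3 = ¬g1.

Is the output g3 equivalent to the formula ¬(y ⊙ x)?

Yes

g1 = x ⊙ y
g3 = ¬g1 = ¬(x ⊙ y)
At x=0, y=0: circuit gives 0, formula gives 0.
At x=0, y=1: circuit gives 1, formula gives 1.
Agrees on all 4 inputs.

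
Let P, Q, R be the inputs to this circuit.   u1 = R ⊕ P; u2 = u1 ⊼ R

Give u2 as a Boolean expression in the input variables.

u1 = R ⊕ P
u2 = u1 ⊼ R = (R ⊕ P) ⊼ R

(R ⊕ P) ⊼ R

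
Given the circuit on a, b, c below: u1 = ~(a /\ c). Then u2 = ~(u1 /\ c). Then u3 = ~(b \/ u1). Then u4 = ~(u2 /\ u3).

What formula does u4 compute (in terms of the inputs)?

~((~((~(a /\ c)) /\ c)) /\ (~(b \/ (~(a /\ c)))))

u1 = ~(a /\ c)
u2 = ~(u1 /\ c) = ~((~(a /\ c)) /\ c)
u3 = ~(b \/ u1) = ~(b \/ (~(a /\ c)))
u4 = ~(u2 /\ u3) = ~((~((~(a /\ c)) /\ c)) /\ (~(b \/ (~(a /\ c)))))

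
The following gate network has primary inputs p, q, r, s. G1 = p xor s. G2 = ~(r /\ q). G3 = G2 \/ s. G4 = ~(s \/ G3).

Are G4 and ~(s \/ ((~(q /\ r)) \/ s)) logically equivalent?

Yes

G2 = ~(r /\ q)
G3 = G2 \/ s = (~(r /\ q)) \/ s
G4 = ~(s \/ G3) = ~(s \/ ((~(r /\ q)) \/ s))
At p=0, q=0, r=0, s=0: circuit gives 0, formula gives 0.
At p=0, q=1, r=1, s=0: circuit gives 1, formula gives 1.
Agrees on all 16 inputs.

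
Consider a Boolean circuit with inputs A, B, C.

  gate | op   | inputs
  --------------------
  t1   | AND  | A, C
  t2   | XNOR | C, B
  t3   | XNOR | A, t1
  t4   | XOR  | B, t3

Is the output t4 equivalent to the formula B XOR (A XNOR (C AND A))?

Yes

t1 = A AND C
t3 = A XNOR t1 = A XNOR (A AND C)
t4 = B XOR t3 = B XOR (A XNOR (A AND C))
At A=0, B=1, C=0: circuit gives 0, formula gives 0.
At A=0, B=0, C=0: circuit gives 1, formula gives 1.
Agrees on all 8 inputs.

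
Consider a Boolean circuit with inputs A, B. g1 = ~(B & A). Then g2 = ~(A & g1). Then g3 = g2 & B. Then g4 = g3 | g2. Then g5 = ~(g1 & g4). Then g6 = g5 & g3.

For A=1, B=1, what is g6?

1

g1 = ~(1 & 1) = 0
g2 = ~(1 & 0) = 1
g3 = 1 & 1 = 1
g4 = 1 | 1 = 1
g5 = ~(0 & 1) = 1
g6 = 1 & 1 = 1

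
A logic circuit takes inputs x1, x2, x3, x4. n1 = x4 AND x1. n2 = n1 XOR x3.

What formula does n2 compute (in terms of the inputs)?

(x4 AND x1) XOR x3

n1 = x4 AND x1
n2 = n1 XOR x3 = (x4 AND x1) XOR x3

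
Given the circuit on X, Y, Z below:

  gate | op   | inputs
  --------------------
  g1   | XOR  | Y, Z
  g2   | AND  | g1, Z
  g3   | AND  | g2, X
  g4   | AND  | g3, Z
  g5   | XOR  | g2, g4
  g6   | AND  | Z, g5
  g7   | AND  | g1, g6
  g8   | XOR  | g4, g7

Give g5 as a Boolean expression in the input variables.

((Y XOR Z) AND Z) XOR ((((Y XOR Z) AND Z) AND X) AND Z)

g1 = Y XOR Z
g2 = g1 AND Z = (Y XOR Z) AND Z
g3 = g2 AND X = ((Y XOR Z) AND Z) AND X
g4 = g3 AND Z = (((Y XOR Z) AND Z) AND X) AND Z
g5 = g2 XOR g4 = ((Y XOR Z) AND Z) XOR ((((Y XOR Z) AND Z) AND X) AND Z)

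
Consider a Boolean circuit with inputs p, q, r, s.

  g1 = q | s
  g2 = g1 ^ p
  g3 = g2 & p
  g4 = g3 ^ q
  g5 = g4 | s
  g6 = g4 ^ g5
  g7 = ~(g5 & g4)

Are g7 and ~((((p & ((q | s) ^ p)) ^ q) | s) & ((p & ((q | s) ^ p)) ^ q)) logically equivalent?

g1 = q | s
g2 = g1 ^ p = (q | s) ^ p
g3 = g2 & p = ((q | s) ^ p) & p
g4 = g3 ^ q = (((q | s) ^ p) & p) ^ q
g5 = g4 | s = ((((q | s) ^ p) & p) ^ q) | s
g7 = ~(g5 & g4) = ~((((((q | s) ^ p) & p) ^ q) | s) & ((((q | s) ^ p) & p) ^ q))
At p=0, q=1, r=0, s=0: circuit gives 0, formula gives 0.
At p=0, q=0, r=0, s=0: circuit gives 1, formula gives 1.
Agrees on all 16 inputs.

Yes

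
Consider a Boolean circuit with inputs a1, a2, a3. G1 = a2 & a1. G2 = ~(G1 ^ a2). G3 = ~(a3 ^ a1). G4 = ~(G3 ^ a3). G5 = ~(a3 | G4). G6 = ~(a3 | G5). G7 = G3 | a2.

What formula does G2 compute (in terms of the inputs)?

G1 = a2 & a1
G2 = ~(G1 ^ a2) = ~((a2 & a1) ^ a2)

~((a2 & a1) ^ a2)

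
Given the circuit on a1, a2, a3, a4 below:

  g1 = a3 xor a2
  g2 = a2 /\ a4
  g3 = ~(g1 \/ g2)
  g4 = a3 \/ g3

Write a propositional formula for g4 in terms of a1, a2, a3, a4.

a3 \/ (~((a3 xor a2) \/ (a2 /\ a4)))

g1 = a3 xor a2
g2 = a2 /\ a4
g3 = ~(g1 \/ g2) = ~((a3 xor a2) \/ (a2 /\ a4))
g4 = a3 \/ g3 = a3 \/ (~((a3 xor a2) \/ (a2 /\ a4)))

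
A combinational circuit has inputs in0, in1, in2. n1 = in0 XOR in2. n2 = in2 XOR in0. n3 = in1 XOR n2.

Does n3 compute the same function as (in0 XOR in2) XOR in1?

Yes

n2 = in2 XOR in0
n3 = in1 XOR n2 = in1 XOR (in2 XOR in0)
At in0=0, in1=0, in2=0: circuit gives 0, formula gives 0.
At in0=0, in1=0, in2=1: circuit gives 1, formula gives 1.
Agrees on all 8 inputs.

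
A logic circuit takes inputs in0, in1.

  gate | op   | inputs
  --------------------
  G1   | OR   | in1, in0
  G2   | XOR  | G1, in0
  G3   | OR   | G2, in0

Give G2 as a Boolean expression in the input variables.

(in1 OR in0) XOR in0

G1 = in1 OR in0
G2 = G1 XOR in0 = (in1 OR in0) XOR in0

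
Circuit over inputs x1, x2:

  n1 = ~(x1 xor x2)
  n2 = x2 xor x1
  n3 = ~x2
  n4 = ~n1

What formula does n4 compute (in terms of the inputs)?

~(~(x1 xor x2))

n1 = ~(x1 xor x2)
n4 = ~n1 = ~(~(x1 xor x2))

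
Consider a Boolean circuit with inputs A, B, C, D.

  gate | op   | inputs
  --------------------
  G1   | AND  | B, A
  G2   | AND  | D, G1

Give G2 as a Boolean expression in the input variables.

G1 = B AND A
G2 = D AND G1 = D AND (B AND A)

D AND (B AND A)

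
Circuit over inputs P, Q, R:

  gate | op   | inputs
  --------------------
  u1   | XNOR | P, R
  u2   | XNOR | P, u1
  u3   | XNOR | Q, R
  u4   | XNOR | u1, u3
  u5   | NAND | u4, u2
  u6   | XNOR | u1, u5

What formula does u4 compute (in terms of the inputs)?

u1 = P XNOR R
u3 = Q XNOR R
u4 = u1 XNOR u3 = (P XNOR R) XNOR (Q XNOR R)

(P XNOR R) XNOR (Q XNOR R)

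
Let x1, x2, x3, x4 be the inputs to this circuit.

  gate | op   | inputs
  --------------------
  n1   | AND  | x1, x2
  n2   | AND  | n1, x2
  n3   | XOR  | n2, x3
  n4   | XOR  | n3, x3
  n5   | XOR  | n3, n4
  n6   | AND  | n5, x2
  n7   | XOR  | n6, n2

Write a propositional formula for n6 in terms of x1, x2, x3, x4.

((((x1 AND x2) AND x2) XOR x3) XOR ((((x1 AND x2) AND x2) XOR x3) XOR x3)) AND x2

n1 = x1 AND x2
n2 = n1 AND x2 = (x1 AND x2) AND x2
n3 = n2 XOR x3 = ((x1 AND x2) AND x2) XOR x3
n4 = n3 XOR x3 = (((x1 AND x2) AND x2) XOR x3) XOR x3
n5 = n3 XOR n4 = (((x1 AND x2) AND x2) XOR x3) XOR ((((x1 AND x2) AND x2) XOR x3) XOR x3)
n6 = n5 AND x2 = ((((x1 AND x2) AND x2) XOR x3) XOR ((((x1 AND x2) AND x2) XOR x3) XOR x3)) AND x2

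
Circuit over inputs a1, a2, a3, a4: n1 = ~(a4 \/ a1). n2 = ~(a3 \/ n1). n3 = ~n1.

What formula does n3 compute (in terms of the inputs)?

~(~(a4 \/ a1))

n1 = ~(a4 \/ a1)
n3 = ~n1 = ~(~(a4 \/ a1))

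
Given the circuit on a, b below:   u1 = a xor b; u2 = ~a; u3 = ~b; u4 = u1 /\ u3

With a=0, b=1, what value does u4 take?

0

u1 = 0 xor 1 = 1
u3 = ~1 = 0
u4 = 1 /\ 0 = 0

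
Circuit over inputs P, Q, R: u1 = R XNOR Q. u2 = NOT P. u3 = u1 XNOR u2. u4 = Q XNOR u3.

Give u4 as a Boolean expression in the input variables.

Q XNOR ((R XNOR Q) XNOR NOT P)

u1 = R XNOR Q
u2 = NOT P
u3 = u1 XNOR u2 = (R XNOR Q) XNOR NOT P
u4 = Q XNOR u3 = Q XNOR ((R XNOR Q) XNOR NOT P)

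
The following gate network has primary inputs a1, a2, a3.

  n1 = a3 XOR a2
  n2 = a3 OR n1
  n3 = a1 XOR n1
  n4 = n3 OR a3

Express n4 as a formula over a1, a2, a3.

n1 = a3 XOR a2
n3 = a1 XOR n1 = a1 XOR (a3 XOR a2)
n4 = n3 OR a3 = (a1 XOR (a3 XOR a2)) OR a3

(a1 XOR (a3 XOR a2)) OR a3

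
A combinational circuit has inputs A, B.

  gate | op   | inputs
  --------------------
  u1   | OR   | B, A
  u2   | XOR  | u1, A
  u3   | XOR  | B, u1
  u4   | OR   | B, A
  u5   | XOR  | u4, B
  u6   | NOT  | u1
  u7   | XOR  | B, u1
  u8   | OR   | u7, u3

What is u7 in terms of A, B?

u1 = B OR A
u7 = B XOR u1 = B XOR (B OR A)

B XOR (B OR A)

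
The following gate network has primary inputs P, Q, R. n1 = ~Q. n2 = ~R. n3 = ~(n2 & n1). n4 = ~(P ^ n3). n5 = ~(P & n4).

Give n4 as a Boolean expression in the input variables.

n1 = ~Q
n2 = ~R
n3 = ~(n2 & n1) = ~(~R & ~Q)
n4 = ~(P ^ n3) = ~(P ^ (~(~R & ~Q)))

~(P ^ (~(~R & ~Q)))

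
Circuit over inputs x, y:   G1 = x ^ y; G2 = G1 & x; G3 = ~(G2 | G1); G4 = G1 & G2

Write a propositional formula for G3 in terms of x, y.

G1 = x ^ y
G2 = G1 & x = (x ^ y) & x
G3 = ~(G2 | G1) = ~(((x ^ y) & x) | (x ^ y))

~(((x ^ y) & x) | (x ^ y))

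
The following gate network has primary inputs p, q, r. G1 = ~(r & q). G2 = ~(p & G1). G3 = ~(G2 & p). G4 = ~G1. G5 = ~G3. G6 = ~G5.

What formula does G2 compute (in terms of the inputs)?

~(p & (~(r & q)))

G1 = ~(r & q)
G2 = ~(p & G1) = ~(p & (~(r & q)))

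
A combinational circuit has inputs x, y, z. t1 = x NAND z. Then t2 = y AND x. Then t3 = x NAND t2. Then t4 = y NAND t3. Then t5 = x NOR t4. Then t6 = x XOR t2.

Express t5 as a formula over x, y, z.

t2 = y AND x
t3 = x NAND t2 = x NAND (y AND x)
t4 = y NAND t3 = y NAND (x NAND (y AND x))
t5 = x NOR t4 = x NOR (y NAND (x NAND (y AND x)))

x NOR (y NAND (x NAND (y AND x)))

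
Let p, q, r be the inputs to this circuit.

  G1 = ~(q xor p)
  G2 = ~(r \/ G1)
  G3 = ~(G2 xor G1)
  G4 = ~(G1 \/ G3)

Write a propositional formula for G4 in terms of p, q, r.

G1 = ~(q xor p)
G2 = ~(r \/ G1) = ~(r \/ (~(q xor p)))
G3 = ~(G2 xor G1) = ~((~(r \/ (~(q xor p)))) xor (~(q xor p)))
G4 = ~(G1 \/ G3) = ~((~(q xor p)) \/ (~((~(r \/ (~(q xor p)))) xor (~(q xor p)))))

~((~(q xor p)) \/ (~((~(r \/ (~(q xor p)))) xor (~(q xor p)))))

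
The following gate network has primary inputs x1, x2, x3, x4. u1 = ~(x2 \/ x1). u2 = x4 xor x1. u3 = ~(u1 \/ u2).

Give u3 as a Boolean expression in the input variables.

~((~(x2 \/ x1)) \/ (x4 xor x1))

u1 = ~(x2 \/ x1)
u2 = x4 xor x1
u3 = ~(u1 \/ u2) = ~((~(x2 \/ x1)) \/ (x4 xor x1))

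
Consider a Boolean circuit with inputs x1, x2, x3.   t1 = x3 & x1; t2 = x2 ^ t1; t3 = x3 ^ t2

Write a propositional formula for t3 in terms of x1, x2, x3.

x3 ^ (x2 ^ (x3 & x1))

t1 = x3 & x1
t2 = x2 ^ t1 = x2 ^ (x3 & x1)
t3 = x3 ^ t2 = x3 ^ (x2 ^ (x3 & x1))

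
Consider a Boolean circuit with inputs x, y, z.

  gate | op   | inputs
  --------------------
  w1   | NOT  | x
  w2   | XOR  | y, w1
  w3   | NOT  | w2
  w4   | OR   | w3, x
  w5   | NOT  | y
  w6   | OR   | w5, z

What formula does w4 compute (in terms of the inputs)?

NOT (y XOR NOT x) OR x

w1 = NOT x
w2 = y XOR w1 = y XOR NOT x
w3 = NOT w2 = NOT (y XOR NOT x)
w4 = w3 OR x = NOT (y XOR NOT x) OR x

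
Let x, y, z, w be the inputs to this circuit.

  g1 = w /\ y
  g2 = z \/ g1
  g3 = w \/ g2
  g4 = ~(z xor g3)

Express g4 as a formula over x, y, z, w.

g1 = w /\ y
g2 = z \/ g1 = z \/ (w /\ y)
g3 = w \/ g2 = w \/ (z \/ (w /\ y))
g4 = ~(z xor g3) = ~(z xor (w \/ (z \/ (w /\ y))))

~(z xor (w \/ (z \/ (w /\ y))))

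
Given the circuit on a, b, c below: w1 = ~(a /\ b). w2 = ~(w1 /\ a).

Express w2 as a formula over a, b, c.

~((~(a /\ b)) /\ a)

w1 = ~(a /\ b)
w2 = ~(w1 /\ a) = ~((~(a /\ b)) /\ a)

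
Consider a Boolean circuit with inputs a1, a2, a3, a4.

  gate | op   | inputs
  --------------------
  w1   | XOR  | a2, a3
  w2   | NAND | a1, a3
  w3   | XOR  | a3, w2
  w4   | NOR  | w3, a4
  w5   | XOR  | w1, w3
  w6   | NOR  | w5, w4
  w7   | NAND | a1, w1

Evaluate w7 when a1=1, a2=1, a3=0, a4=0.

0

w1 = 1 XOR 0 = 1
w7 = 1 NAND 1 = 0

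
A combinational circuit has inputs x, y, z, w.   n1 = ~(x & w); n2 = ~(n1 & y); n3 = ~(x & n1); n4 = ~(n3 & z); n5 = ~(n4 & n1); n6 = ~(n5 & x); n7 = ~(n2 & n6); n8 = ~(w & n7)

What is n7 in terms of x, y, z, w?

n1 = ~(x & w)
n2 = ~(n1 & y) = ~((~(x & w)) & y)
n3 = ~(x & n1) = ~(x & (~(x & w)))
n4 = ~(n3 & z) = ~((~(x & (~(x & w)))) & z)
n5 = ~(n4 & n1) = ~((~((~(x & (~(x & w)))) & z)) & (~(x & w)))
n6 = ~(n5 & x) = ~((~((~((~(x & (~(x & w)))) & z)) & (~(x & w)))) & x)
n7 = ~(n2 & n6) = ~((~((~(x & w)) & y)) & (~((~((~((~(x & (~(x & w)))) & z)) & (~(x & w)))) & x)))

~((~((~(x & w)) & y)) & (~((~((~((~(x & (~(x & w)))) & z)) & (~(x & w)))) & x)))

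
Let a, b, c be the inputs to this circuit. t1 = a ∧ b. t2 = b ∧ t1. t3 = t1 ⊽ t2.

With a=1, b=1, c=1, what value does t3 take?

t1 = 1 ∧ 1 = 1
t2 = 1 ∧ 1 = 1
t3 = 1 ⊽ 1 = 0

0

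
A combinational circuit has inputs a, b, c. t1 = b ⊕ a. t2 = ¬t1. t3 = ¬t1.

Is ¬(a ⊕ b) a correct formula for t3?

t1 = b ⊕ a
t3 = ¬t1 = ¬(b ⊕ a)
At a=0, b=1, c=0: circuit gives 0, formula gives 0.
At a=0, b=0, c=0: circuit gives 1, formula gives 1.
Agrees on all 8 inputs.

Yes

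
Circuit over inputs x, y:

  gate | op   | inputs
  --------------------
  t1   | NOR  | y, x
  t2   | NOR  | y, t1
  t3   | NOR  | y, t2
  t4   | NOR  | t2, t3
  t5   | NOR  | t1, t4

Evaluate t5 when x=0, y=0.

t1 = 0 NOR 0 = 1
t2 = 0 NOR 1 = 0
t3 = 0 NOR 0 = 1
t4 = 0 NOR 1 = 0
t5 = 1 NOR 0 = 0

0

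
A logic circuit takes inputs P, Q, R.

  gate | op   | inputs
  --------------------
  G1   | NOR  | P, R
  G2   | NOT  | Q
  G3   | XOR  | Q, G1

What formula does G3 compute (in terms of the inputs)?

G1 = P NOR R
G3 = Q XOR G1 = Q XOR (P NOR R)

Q XOR (P NOR R)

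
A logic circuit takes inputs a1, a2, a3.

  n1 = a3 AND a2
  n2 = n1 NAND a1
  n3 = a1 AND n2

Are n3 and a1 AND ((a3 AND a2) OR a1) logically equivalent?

n1 = a3 AND a2
n2 = n1 NAND a1 = (a3 AND a2) NAND a1
n3 = a1 AND n2 = a1 AND ((a3 AND a2) NAND a1)
At a1=1, a2=1, a3=1: circuit gives 0, formula gives 1.

No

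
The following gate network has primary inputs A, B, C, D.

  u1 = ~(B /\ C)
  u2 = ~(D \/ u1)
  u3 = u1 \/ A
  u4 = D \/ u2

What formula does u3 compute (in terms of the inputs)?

u1 = ~(B /\ C)
u3 = u1 \/ A = (~(B /\ C)) \/ A

(~(B /\ C)) \/ A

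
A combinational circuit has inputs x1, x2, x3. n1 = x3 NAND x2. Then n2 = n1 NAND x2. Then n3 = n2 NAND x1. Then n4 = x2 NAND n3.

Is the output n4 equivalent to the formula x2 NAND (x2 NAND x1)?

No

n1 = x3 NAND x2
n2 = n1 NAND x2 = (x3 NAND x2) NAND x2
n3 = n2 NAND x1 = ((x3 NAND x2) NAND x2) NAND x1
n4 = x2 NAND n3 = x2 NAND (((x3 NAND x2) NAND x2) NAND x1)
At x1=1, x2=1, x3=0: circuit gives 0, formula gives 1.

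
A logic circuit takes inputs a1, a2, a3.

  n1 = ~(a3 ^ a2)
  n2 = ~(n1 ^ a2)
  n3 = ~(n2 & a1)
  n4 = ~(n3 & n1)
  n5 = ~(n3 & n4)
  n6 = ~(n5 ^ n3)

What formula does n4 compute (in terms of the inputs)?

~((~((~((~(a3 ^ a2)) ^ a2)) & a1)) & (~(a3 ^ a2)))

n1 = ~(a3 ^ a2)
n2 = ~(n1 ^ a2) = ~((~(a3 ^ a2)) ^ a2)
n3 = ~(n2 & a1) = ~((~((~(a3 ^ a2)) ^ a2)) & a1)
n4 = ~(n3 & n1) = ~((~((~((~(a3 ^ a2)) ^ a2)) & a1)) & (~(a3 ^ a2)))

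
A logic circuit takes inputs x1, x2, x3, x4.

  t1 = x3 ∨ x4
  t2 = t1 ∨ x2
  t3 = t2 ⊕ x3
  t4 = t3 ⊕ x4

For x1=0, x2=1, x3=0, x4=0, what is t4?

t1 = 0 ∨ 0 = 0
t2 = 0 ∨ 1 = 1
t3 = 1 ⊕ 0 = 1
t4 = 1 ⊕ 0 = 1

1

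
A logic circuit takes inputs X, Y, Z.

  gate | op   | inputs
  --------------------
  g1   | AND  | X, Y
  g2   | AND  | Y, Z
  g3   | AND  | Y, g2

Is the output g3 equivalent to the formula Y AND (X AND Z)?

g2 = Y AND Z
g3 = Y AND g2 = Y AND (Y AND Z)
At X=0, Y=1, Z=1: circuit gives 1, formula gives 0.

No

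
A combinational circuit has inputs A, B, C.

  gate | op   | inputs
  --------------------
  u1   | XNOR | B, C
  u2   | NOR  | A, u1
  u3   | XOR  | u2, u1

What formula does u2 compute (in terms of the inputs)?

u1 = B XNOR C
u2 = A NOR u1 = A NOR (B XNOR C)

A NOR (B XNOR C)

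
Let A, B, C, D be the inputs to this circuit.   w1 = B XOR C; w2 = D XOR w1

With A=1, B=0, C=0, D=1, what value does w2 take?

1

w1 = 0 XOR 0 = 0
w2 = 1 XOR 0 = 1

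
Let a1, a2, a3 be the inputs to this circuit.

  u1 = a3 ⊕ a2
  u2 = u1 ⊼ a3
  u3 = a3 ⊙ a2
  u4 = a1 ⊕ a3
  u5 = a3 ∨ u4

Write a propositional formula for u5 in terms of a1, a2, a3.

a3 ∨ (a1 ⊕ a3)

u4 = a1 ⊕ a3
u5 = a3 ∨ u4 = a3 ∨ (a1 ⊕ a3)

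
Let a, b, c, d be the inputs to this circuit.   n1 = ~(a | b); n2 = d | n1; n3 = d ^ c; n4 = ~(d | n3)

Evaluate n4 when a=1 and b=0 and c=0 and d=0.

1

n3 = 0 ^ 0 = 0
n4 = ~(0 | 0) = 1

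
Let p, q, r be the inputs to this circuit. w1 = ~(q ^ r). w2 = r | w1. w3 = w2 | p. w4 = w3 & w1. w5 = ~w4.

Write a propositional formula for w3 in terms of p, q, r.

(r | (~(q ^ r))) | p

w1 = ~(q ^ r)
w2 = r | w1 = r | (~(q ^ r))
w3 = w2 | p = (r | (~(q ^ r))) | p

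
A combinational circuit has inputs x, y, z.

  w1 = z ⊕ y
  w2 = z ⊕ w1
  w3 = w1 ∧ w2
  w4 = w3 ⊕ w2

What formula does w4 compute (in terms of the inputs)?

((z ⊕ y) ∧ (z ⊕ (z ⊕ y))) ⊕ (z ⊕ (z ⊕ y))

w1 = z ⊕ y
w2 = z ⊕ w1 = z ⊕ (z ⊕ y)
w3 = w1 ∧ w2 = (z ⊕ y) ∧ (z ⊕ (z ⊕ y))
w4 = w3 ⊕ w2 = ((z ⊕ y) ∧ (z ⊕ (z ⊕ y))) ⊕ (z ⊕ (z ⊕ y))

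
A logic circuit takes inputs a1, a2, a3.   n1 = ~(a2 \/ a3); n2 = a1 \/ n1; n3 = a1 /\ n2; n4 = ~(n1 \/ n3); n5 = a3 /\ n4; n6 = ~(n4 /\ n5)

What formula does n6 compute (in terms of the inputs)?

~((~((~(a2 \/ a3)) \/ (a1 /\ (a1 \/ (~(a2 \/ a3)))))) /\ (a3 /\ (~((~(a2 \/ a3)) \/ (a1 /\ (a1 \/ (~(a2 \/ a3))))))))

n1 = ~(a2 \/ a3)
n2 = a1 \/ n1 = a1 \/ (~(a2 \/ a3))
n3 = a1 /\ n2 = a1 /\ (a1 \/ (~(a2 \/ a3)))
n4 = ~(n1 \/ n3) = ~((~(a2 \/ a3)) \/ (a1 /\ (a1 \/ (~(a2 \/ a3)))))
n5 = a3 /\ n4 = a3 /\ (~((~(a2 \/ a3)) \/ (a1 /\ (a1 \/ (~(a2 \/ a3))))))
n6 = ~(n4 /\ n5) = ~((~((~(a2 \/ a3)) \/ (a1 /\ (a1 \/ (~(a2 \/ a3)))))) /\ (a3 /\ (~((~(a2 \/ a3)) \/ (a1 /\ (a1 \/ (~(a2 \/ a3))))))))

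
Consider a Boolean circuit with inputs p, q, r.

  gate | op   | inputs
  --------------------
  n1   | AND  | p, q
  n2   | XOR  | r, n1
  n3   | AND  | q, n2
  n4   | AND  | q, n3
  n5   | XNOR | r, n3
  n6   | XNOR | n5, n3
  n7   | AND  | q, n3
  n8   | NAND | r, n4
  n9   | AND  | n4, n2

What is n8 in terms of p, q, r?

r NAND (q AND (q AND (r XOR (p AND q))))

n1 = p AND q
n2 = r XOR n1 = r XOR (p AND q)
n3 = q AND n2 = q AND (r XOR (p AND q))
n4 = q AND n3 = q AND (q AND (r XOR (p AND q)))
n8 = r NAND n4 = r NAND (q AND (q AND (r XOR (p AND q))))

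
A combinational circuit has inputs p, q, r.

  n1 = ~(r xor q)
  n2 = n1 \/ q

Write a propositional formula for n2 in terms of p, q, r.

n1 = ~(r xor q)
n2 = n1 \/ q = (~(r xor q)) \/ q

(~(r xor q)) \/ q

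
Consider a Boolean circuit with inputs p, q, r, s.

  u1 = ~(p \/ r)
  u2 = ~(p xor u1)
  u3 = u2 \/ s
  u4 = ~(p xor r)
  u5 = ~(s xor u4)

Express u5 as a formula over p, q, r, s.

~(s xor (~(p xor r)))

u4 = ~(p xor r)
u5 = ~(s xor u4) = ~(s xor (~(p xor r)))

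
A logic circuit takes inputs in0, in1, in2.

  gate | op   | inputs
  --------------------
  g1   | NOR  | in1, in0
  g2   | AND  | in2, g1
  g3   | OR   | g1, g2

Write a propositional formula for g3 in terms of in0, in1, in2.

(in1 NOR in0) OR (in2 AND (in1 NOR in0))

g1 = in1 NOR in0
g2 = in2 AND g1 = in2 AND (in1 NOR in0)
g3 = g1 OR g2 = (in1 NOR in0) OR (in2 AND (in1 NOR in0))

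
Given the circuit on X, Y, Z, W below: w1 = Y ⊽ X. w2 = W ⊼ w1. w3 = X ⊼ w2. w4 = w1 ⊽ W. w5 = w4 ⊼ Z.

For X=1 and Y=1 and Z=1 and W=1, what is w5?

1

w1 = 1 ⊽ 1 = 0
w4 = 0 ⊽ 1 = 0
w5 = 0 ⊼ 1 = 1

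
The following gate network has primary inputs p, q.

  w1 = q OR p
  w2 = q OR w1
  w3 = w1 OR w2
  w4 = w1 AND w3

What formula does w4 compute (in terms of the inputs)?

w1 = q OR p
w2 = q OR w1 = q OR (q OR p)
w3 = w1 OR w2 = (q OR p) OR (q OR (q OR p))
w4 = w1 AND w3 = (q OR p) AND ((q OR p) OR (q OR (q OR p)))

(q OR p) AND ((q OR p) OR (q OR (q OR p)))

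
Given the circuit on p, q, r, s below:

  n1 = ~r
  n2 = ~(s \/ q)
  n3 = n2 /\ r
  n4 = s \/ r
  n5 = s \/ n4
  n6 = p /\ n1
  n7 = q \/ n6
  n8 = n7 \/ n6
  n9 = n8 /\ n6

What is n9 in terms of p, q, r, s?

((q \/ (p /\ ~r)) \/ (p /\ ~r)) /\ (p /\ ~r)

n1 = ~r
n6 = p /\ n1 = p /\ ~r
n7 = q \/ n6 = q \/ (p /\ ~r)
n8 = n7 \/ n6 = (q \/ (p /\ ~r)) \/ (p /\ ~r)
n9 = n8 /\ n6 = ((q \/ (p /\ ~r)) \/ (p /\ ~r)) /\ (p /\ ~r)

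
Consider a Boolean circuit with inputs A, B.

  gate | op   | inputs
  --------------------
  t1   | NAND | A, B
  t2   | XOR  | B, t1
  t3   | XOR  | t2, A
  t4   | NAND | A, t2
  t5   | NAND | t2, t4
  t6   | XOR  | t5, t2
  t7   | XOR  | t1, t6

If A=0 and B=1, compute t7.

0

t1 = 0 NAND 1 = 1
t2 = 1 XOR 1 = 0
t4 = 0 NAND 0 = 1
t5 = 0 NAND 1 = 1
t6 = 1 XOR 0 = 1
t7 = 1 XOR 1 = 0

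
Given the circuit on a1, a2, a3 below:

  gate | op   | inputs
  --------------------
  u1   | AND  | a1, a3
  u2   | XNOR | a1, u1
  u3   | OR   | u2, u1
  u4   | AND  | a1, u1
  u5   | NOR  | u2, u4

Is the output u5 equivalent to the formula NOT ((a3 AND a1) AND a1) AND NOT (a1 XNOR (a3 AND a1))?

Yes

u1 = a1 AND a3
u2 = a1 XNOR u1 = a1 XNOR (a1 AND a3)
u4 = a1 AND u1 = a1 AND (a1 AND a3)
u5 = u2 NOR u4 = (a1 XNOR (a1 AND a3)) NOR (a1 AND (a1 AND a3))
At a1=0, a2=0, a3=0: circuit gives 0, formula gives 0.
At a1=1, a2=0, a3=0: circuit gives 1, formula gives 1.
Agrees on all 8 inputs.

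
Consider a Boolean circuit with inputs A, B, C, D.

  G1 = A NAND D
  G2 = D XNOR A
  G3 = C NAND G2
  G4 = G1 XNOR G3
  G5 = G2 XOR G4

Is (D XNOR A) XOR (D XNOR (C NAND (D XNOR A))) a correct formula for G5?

G1 = A NAND D
G2 = D XNOR A
G3 = C NAND G2 = C NAND (D XNOR A)
G4 = G1 XNOR G3 = (A NAND D) XNOR (C NAND (D XNOR A))
G5 = G2 XOR G4 = (D XNOR A) XOR ((A NAND D) XNOR (C NAND (D XNOR A)))
At A=0, B=0, C=0, D=0: circuit gives 0, formula gives 1.

No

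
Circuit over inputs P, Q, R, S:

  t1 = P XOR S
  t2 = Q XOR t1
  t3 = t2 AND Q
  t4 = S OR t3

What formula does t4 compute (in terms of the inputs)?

t1 = P XOR S
t2 = Q XOR t1 = Q XOR (P XOR S)
t3 = t2 AND Q = (Q XOR (P XOR S)) AND Q
t4 = S OR t3 = S OR ((Q XOR (P XOR S)) AND Q)

S OR ((Q XOR (P XOR S)) AND Q)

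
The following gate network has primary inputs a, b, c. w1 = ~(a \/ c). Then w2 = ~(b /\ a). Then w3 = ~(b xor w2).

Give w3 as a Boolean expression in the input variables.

w2 = ~(b /\ a)
w3 = ~(b xor w2) = ~(b xor (~(b /\ a)))

~(b xor (~(b /\ a)))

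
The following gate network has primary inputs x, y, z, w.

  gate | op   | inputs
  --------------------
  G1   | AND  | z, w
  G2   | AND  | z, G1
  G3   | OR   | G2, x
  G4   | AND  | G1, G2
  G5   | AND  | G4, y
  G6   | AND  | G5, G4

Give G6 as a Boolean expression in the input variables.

(((z AND w) AND (z AND (z AND w))) AND y) AND ((z AND w) AND (z AND (z AND w)))

G1 = z AND w
G2 = z AND G1 = z AND (z AND w)
G4 = G1 AND G2 = (z AND w) AND (z AND (z AND w))
G5 = G4 AND y = ((z AND w) AND (z AND (z AND w))) AND y
G6 = G5 AND G4 = (((z AND w) AND (z AND (z AND w))) AND y) AND ((z AND w) AND (z AND (z AND w)))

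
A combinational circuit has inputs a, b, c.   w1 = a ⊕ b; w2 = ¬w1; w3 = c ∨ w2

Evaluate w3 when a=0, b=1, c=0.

0

w1 = 0 ⊕ 1 = 1
w2 = ¬1 = 0
w3 = 0 ∨ 0 = 0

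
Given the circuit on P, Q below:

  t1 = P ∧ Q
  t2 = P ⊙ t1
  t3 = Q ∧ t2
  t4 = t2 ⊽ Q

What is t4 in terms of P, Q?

(P ⊙ (P ∧ Q)) ⊽ Q

t1 = P ∧ Q
t2 = P ⊙ t1 = P ⊙ (P ∧ Q)
t4 = t2 ⊽ Q = (P ⊙ (P ∧ Q)) ⊽ Q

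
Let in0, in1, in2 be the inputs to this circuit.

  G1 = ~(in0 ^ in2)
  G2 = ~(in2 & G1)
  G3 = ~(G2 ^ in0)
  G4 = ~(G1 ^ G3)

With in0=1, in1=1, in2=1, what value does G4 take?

0

G1 = ~(1 ^ 1) = 1
G2 = ~(1 & 1) = 0
G3 = ~(0 ^ 1) = 0
G4 = ~(1 ^ 0) = 0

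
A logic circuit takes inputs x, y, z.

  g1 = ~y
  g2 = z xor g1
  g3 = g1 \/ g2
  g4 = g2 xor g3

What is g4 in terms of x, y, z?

(z xor ~y) xor (~y \/ (z xor ~y))

g1 = ~y
g2 = z xor g1 = z xor ~y
g3 = g1 \/ g2 = ~y \/ (z xor ~y)
g4 = g2 xor g3 = (z xor ~y) xor (~y \/ (z xor ~y))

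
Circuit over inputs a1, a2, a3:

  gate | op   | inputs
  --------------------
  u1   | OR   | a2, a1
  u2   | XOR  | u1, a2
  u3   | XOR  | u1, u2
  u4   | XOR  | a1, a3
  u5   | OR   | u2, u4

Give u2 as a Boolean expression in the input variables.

(a2 OR a1) XOR a2

u1 = a2 OR a1
u2 = u1 XOR a2 = (a2 OR a1) XOR a2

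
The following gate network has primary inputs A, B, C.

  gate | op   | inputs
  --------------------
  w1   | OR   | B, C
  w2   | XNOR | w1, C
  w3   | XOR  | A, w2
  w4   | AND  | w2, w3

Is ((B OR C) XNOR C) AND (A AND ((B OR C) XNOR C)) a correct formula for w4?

No

w1 = B OR C
w2 = w1 XNOR C = (B OR C) XNOR C
w3 = A XOR w2 = A XOR ((B OR C) XNOR C)
w4 = w2 AND w3 = ((B OR C) XNOR C) AND (A XOR ((B OR C) XNOR C))
At A=0, B=0, C=0: circuit gives 1, formula gives 0.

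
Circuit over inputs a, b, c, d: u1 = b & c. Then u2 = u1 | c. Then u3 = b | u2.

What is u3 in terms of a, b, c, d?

b | ((b & c) | c)

u1 = b & c
u2 = u1 | c = (b & c) | c
u3 = b | u2 = b | ((b & c) | c)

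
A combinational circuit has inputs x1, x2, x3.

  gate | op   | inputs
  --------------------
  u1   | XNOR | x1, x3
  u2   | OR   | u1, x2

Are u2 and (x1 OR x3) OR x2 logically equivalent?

u1 = x1 XNOR x3
u2 = u1 OR x2 = (x1 XNOR x3) OR x2
At x1=0, x2=0, x3=0: circuit gives 1, formula gives 0.

No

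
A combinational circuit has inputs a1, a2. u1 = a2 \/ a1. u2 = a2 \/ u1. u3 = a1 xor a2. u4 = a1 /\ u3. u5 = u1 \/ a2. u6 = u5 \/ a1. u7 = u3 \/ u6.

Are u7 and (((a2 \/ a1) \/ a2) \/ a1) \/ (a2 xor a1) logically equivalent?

Yes

u1 = a2 \/ a1
u3 = a1 xor a2
u5 = u1 \/ a2 = (a2 \/ a1) \/ a2
u6 = u5 \/ a1 = ((a2 \/ a1) \/ a2) \/ a1
u7 = u3 \/ u6 = (a1 xor a2) \/ (((a2 \/ a1) \/ a2) \/ a1)
At a1=0, a2=0: circuit gives 0, formula gives 0.
At a1=0, a2=1: circuit gives 1, formula gives 1.
Agrees on all 4 inputs.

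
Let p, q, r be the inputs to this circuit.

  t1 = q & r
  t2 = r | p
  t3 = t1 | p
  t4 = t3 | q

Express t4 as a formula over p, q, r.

((q & r) | p) | q

t1 = q & r
t3 = t1 | p = (q & r) | p
t4 = t3 | q = ((q & r) | p) | q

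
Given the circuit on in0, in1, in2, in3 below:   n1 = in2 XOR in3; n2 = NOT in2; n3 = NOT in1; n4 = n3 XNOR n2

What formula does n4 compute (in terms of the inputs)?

n2 = NOT in2
n3 = NOT in1
n4 = n3 XNOR n2 = NOT in1 XNOR NOT in2

NOT in1 XNOR NOT in2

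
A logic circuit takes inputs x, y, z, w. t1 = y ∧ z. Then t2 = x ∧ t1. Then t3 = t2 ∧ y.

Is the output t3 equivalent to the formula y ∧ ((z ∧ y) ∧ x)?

Yes

t1 = y ∧ z
t2 = x ∧ t1 = x ∧ (y ∧ z)
t3 = t2 ∧ y = (x ∧ (y ∧ z)) ∧ y
At x=0, y=0, z=0, w=0: circuit gives 0, formula gives 0.
At x=1, y=1, z=1, w=0: circuit gives 1, formula gives 1.
Agrees on all 16 inputs.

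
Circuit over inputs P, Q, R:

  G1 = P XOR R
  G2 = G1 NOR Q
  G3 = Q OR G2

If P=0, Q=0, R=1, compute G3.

0

G1 = 0 XOR 1 = 1
G2 = 1 NOR 0 = 0
G3 = 0 OR 0 = 0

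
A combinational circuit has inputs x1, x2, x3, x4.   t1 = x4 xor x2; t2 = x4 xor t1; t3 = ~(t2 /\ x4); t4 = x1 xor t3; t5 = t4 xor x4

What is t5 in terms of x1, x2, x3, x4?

t1 = x4 xor x2
t2 = x4 xor t1 = x4 xor (x4 xor x2)
t3 = ~(t2 /\ x4) = ~((x4 xor (x4 xor x2)) /\ x4)
t4 = x1 xor t3 = x1 xor (~((x4 xor (x4 xor x2)) /\ x4))
t5 = t4 xor x4 = (x1 xor (~((x4 xor (x4 xor x2)) /\ x4))) xor x4

(x1 xor (~((x4 xor (x4 xor x2)) /\ x4))) xor x4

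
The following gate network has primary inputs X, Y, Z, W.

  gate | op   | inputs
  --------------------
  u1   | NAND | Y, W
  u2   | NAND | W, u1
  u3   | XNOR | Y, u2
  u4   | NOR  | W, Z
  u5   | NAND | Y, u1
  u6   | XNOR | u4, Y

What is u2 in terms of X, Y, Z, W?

u1 = Y NAND W
u2 = W NAND u1 = W NAND (Y NAND W)

W NAND (Y NAND W)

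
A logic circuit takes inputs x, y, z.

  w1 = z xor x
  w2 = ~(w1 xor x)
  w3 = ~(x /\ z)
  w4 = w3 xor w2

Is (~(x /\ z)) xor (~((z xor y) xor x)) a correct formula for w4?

No

w1 = z xor x
w2 = ~(w1 xor x) = ~((z xor x) xor x)
w3 = ~(x /\ z)
w4 = w3 xor w2 = (~(x /\ z)) xor (~((z xor x) xor x))
At x=0, y=1, z=0: circuit gives 0, formula gives 1.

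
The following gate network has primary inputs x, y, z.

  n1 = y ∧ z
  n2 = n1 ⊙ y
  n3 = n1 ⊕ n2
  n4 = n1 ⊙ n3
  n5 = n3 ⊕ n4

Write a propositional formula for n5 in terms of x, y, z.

n1 = y ∧ z
n2 = n1 ⊙ y = (y ∧ z) ⊙ y
n3 = n1 ⊕ n2 = (y ∧ z) ⊕ ((y ∧ z) ⊙ y)
n4 = n1 ⊙ n3 = (y ∧ z) ⊙ ((y ∧ z) ⊕ ((y ∧ z) ⊙ y))
n5 = n3 ⊕ n4 = ((y ∧ z) ⊕ ((y ∧ z) ⊙ y)) ⊕ ((y ∧ z) ⊙ ((y ∧ z) ⊕ ((y ∧ z) ⊙ y)))

((y ∧ z) ⊕ ((y ∧ z) ⊙ y)) ⊕ ((y ∧ z) ⊙ ((y ∧ z) ⊕ ((y ∧ z) ⊙ y)))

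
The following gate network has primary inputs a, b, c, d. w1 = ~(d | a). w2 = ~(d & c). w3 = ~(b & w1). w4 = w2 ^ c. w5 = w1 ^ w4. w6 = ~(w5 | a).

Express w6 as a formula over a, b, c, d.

w1 = ~(d | a)
w2 = ~(d & c)
w4 = w2 ^ c = (~(d & c)) ^ c
w5 = w1 ^ w4 = (~(d | a)) ^ ((~(d & c)) ^ c)
w6 = ~(w5 | a) = ~(((~(d | a)) ^ ((~(d & c)) ^ c)) | a)

~(((~(d | a)) ^ ((~(d & c)) ^ c)) | a)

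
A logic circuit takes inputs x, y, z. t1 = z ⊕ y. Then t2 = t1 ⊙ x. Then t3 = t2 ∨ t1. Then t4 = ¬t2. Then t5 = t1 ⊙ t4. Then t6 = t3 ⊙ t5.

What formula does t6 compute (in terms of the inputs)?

(((z ⊕ y) ⊙ x) ∨ (z ⊕ y)) ⊙ ((z ⊕ y) ⊙ ¬((z ⊕ y) ⊙ x))

t1 = z ⊕ y
t2 = t1 ⊙ x = (z ⊕ y) ⊙ x
t3 = t2 ∨ t1 = ((z ⊕ y) ⊙ x) ∨ (z ⊕ y)
t4 = ¬t2 = ¬((z ⊕ y) ⊙ x)
t5 = t1 ⊙ t4 = (z ⊕ y) ⊙ ¬((z ⊕ y) ⊙ x)
t6 = t3 ⊙ t5 = (((z ⊕ y) ⊙ x) ∨ (z ⊕ y)) ⊙ ((z ⊕ y) ⊙ ¬((z ⊕ y) ⊙ x))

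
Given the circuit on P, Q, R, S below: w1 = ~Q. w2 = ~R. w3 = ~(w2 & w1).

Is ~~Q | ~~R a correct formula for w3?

Yes

w1 = ~Q
w2 = ~R
w3 = ~(w2 & w1) = ~(~R & ~Q)
At P=0, Q=0, R=0, S=0: circuit gives 0, formula gives 0.
At P=0, Q=0, R=1, S=0: circuit gives 1, formula gives 1.
Agrees on all 16 inputs.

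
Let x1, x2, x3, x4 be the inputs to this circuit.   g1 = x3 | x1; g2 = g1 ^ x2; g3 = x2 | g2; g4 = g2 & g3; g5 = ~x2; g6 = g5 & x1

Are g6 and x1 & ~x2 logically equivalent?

Yes

g5 = ~x2
g6 = g5 & x1 = ~x2 & x1
At x1=0, x2=0, x3=0, x4=0: circuit gives 0, formula gives 0.
At x1=1, x2=0, x3=0, x4=0: circuit gives 1, formula gives 1.
Agrees on all 16 inputs.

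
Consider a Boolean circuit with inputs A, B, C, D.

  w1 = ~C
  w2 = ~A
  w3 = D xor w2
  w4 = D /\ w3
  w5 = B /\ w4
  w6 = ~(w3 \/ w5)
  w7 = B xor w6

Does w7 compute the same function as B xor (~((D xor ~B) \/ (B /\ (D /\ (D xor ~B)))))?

w2 = ~A
w3 = D xor w2 = D xor ~A
w4 = D /\ w3 = D /\ (D xor ~A)
w5 = B /\ w4 = B /\ (D /\ (D xor ~A))
w6 = ~(w3 \/ w5) = ~((D xor ~A) \/ (B /\ (D /\ (D xor ~A))))
w7 = B xor w6 = B xor (~((D xor ~A) \/ (B /\ (D /\ (D xor ~A)))))
At A=0, B=1, C=0, D=0: circuit gives 1, formula gives 0.

No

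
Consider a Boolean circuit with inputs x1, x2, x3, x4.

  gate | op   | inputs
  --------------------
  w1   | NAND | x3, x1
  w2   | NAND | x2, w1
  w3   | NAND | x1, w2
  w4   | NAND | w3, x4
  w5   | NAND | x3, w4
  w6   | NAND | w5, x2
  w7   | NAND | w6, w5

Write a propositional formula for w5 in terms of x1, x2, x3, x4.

x3 NAND ((x1 NAND (x2 NAND (x3 NAND x1))) NAND x4)

w1 = x3 NAND x1
w2 = x2 NAND w1 = x2 NAND (x3 NAND x1)
w3 = x1 NAND w2 = x1 NAND (x2 NAND (x3 NAND x1))
w4 = w3 NAND x4 = (x1 NAND (x2 NAND (x3 NAND x1))) NAND x4
w5 = x3 NAND w4 = x3 NAND ((x1 NAND (x2 NAND (x3 NAND x1))) NAND x4)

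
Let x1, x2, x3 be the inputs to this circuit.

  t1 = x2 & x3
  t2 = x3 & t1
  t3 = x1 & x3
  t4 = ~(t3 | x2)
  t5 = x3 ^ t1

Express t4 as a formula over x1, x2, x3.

t3 = x1 & x3
t4 = ~(t3 | x2) = ~((x1 & x3) | x2)

~((x1 & x3) | x2)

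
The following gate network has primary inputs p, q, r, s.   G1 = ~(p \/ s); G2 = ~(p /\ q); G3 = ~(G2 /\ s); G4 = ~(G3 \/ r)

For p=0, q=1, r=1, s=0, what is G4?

0

G2 = ~(0 /\ 1) = 1
G3 = ~(1 /\ 0) = 1
G4 = ~(1 \/ 1) = 0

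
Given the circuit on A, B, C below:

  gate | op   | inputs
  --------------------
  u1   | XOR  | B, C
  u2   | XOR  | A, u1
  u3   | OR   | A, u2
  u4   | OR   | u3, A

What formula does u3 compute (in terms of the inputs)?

u1 = B XOR C
u2 = A XOR u1 = A XOR (B XOR C)
u3 = A OR u2 = A OR (A XOR (B XOR C))

A OR (A XOR (B XOR C))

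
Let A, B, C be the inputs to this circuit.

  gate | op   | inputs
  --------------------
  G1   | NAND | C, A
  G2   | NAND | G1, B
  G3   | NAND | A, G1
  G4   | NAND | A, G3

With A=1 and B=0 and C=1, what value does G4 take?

G1 = 1 NAND 1 = 0
G3 = 1 NAND 0 = 1
G4 = 1 NAND 1 = 0

0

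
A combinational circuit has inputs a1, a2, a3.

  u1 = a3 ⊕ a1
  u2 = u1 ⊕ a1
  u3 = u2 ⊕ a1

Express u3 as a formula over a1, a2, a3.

u1 = a3 ⊕ a1
u2 = u1 ⊕ a1 = (a3 ⊕ a1) ⊕ a1
u3 = u2 ⊕ a1 = ((a3 ⊕ a1) ⊕ a1) ⊕ a1

((a3 ⊕ a1) ⊕ a1) ⊕ a1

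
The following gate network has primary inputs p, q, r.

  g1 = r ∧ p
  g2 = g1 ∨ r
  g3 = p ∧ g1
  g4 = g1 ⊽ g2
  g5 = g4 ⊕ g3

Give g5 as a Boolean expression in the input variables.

((r ∧ p) ⊽ ((r ∧ p) ∨ r)) ⊕ (p ∧ (r ∧ p))

g1 = r ∧ p
g2 = g1 ∨ r = (r ∧ p) ∨ r
g3 = p ∧ g1 = p ∧ (r ∧ p)
g4 = g1 ⊽ g2 = (r ∧ p) ⊽ ((r ∧ p) ∨ r)
g5 = g4 ⊕ g3 = ((r ∧ p) ⊽ ((r ∧ p) ∨ r)) ⊕ (p ∧ (r ∧ p))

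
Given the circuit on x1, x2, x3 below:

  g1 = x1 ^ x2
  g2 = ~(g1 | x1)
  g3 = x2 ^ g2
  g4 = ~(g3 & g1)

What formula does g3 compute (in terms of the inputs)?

g1 = x1 ^ x2
g2 = ~(g1 | x1) = ~((x1 ^ x2) | x1)
g3 = x2 ^ g2 = x2 ^ (~((x1 ^ x2) | x1))

x2 ^ (~((x1 ^ x2) | x1))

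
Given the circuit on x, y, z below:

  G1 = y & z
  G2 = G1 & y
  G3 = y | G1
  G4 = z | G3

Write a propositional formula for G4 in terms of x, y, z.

z | (y | (y & z))

G1 = y & z
G3 = y | G1 = y | (y & z)
G4 = z | G3 = z | (y | (y & z))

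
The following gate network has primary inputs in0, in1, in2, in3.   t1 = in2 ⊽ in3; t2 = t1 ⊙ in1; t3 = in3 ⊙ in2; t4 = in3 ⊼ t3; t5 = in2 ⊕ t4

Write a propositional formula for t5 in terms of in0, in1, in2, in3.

in2 ⊕ (in3 ⊼ (in3 ⊙ in2))

t3 = in3 ⊙ in2
t4 = in3 ⊼ t3 = in3 ⊼ (in3 ⊙ in2)
t5 = in2 ⊕ t4 = in2 ⊕ (in3 ⊼ (in3 ⊙ in2))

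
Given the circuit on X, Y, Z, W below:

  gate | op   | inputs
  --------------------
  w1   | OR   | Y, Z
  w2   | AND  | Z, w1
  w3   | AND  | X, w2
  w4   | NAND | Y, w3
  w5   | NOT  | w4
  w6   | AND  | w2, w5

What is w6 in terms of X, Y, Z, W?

w1 = Y OR Z
w2 = Z AND w1 = Z AND (Y OR Z)
w3 = X AND w2 = X AND (Z AND (Y OR Z))
w4 = Y NAND w3 = Y NAND (X AND (Z AND (Y OR Z)))
w5 = NOT w4 = NOT (Y NAND (X AND (Z AND (Y OR Z))))
w6 = w2 AND w5 = (Z AND (Y OR Z)) AND NOT (Y NAND (X AND (Z AND (Y OR Z))))

(Z AND (Y OR Z)) AND NOT (Y NAND (X AND (Z AND (Y OR Z))))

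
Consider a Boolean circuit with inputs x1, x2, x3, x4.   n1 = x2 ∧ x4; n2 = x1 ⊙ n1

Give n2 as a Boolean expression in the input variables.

n1 = x2 ∧ x4
n2 = x1 ⊙ n1 = x1 ⊙ (x2 ∧ x4)

x1 ⊙ (x2 ∧ x4)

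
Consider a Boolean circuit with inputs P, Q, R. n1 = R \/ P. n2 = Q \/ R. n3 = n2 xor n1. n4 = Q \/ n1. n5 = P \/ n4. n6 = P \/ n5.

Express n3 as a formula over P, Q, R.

n1 = R \/ P
n2 = Q \/ R
n3 = n2 xor n1 = (Q \/ R) xor (R \/ P)

(Q \/ R) xor (R \/ P)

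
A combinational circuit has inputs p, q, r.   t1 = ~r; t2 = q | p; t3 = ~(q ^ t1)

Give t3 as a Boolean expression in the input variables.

t1 = ~r
t3 = ~(q ^ t1) = ~(q ^ ~r)

~(q ^ ~r)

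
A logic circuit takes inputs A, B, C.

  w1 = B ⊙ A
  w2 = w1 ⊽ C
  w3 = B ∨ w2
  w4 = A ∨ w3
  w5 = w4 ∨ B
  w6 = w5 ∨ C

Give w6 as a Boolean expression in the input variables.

w1 = B ⊙ A
w2 = w1 ⊽ C = (B ⊙ A) ⊽ C
w3 = B ∨ w2 = B ∨ ((B ⊙ A) ⊽ C)
w4 = A ∨ w3 = A ∨ (B ∨ ((B ⊙ A) ⊽ C))
w5 = w4 ∨ B = (A ∨ (B ∨ ((B ⊙ A) ⊽ C))) ∨ B
w6 = w5 ∨ C = ((A ∨ (B ∨ ((B ⊙ A) ⊽ C))) ∨ B) ∨ C

((A ∨ (B ∨ ((B ⊙ A) ⊽ C))) ∨ B) ∨ C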